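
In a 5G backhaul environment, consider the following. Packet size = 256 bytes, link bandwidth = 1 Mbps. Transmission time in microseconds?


Given: packet = 256 bytes, bandwidth = 1 Mbps
Packet in bits = 256 * 8 = 2048 bits
Bandwidth = 1 * 10^6 = 1000000 bps
Time = 2048 / 1000000 seconds
Time in us = 2048 * 10^6 / 1000000 = 2048

2048


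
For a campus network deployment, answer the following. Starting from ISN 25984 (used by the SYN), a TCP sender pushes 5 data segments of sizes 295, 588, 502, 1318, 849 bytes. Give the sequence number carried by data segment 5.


The SYN occupies sequence number ISN = 25984, so the first data byte is ISN + 1 = 25985.
SEQ of data segment i = (ISN + 1) + sum of payload sizes of segments 1..i-1.
Segment 1: SEQ = 25985, payload = 295 bytes
Segment 2: SEQ = 26280, payload = 588 bytes
Segment 3: SEQ = 26868, payload = 502 bytes
Segment 4: SEQ = 27370, payload = 1318 bytes
Segment 5: SEQ = 28688, payload = 849 bytes
SEQ of segment 5 = 25985 + 295 + 588 + 502 + 1318 = 28688

28688


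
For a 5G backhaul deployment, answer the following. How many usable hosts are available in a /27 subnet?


Given: subnet mask /27
Host bits = 32 - 27 = 5
Total addresses = 2^5 = 32
Usable hosts = 32 - 2 (network + broadcast) = 30

30


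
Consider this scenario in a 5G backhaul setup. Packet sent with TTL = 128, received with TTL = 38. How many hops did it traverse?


Given: initial TTL = 128, received TTL = 38
Hops = initial TTL - received TTL
Hops = 128 - 38 = 90

90


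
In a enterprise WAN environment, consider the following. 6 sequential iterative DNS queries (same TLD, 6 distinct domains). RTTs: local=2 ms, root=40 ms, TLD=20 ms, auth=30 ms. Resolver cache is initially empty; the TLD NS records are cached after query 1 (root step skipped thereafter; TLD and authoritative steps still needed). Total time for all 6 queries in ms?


Lookup 1 (cold cache): local + root + TLD + auth = 2 + 40 + 20 + 30 = 92 ms
Lookups 2..6 (TLD NS cached -> skip root; new domain -> still ask TLD and auth): local + TLD + auth = 2 + 20 + 30 = 52 ms each
Remaining 5 lookups: 5 * 52 = 260 ms
Total = 92 + 260 = 352 ms

352


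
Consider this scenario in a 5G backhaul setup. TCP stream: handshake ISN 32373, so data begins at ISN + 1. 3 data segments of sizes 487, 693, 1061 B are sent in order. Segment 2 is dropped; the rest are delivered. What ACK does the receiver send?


SYN uses sequence number 32373; first data byte = ISN + 1 = 32374.
Segment 1: SEQ = 32374, len = 487 B, covers [32374, 32860]
Segment 2: SEQ = 32861, len = 693 B, covers [32861, 33553] [LOST]
Segment 3: SEQ = 33554, len = 1061 B, covers [33554, 34614]
In-order data received: bytes [32374, 32860] (segments 1..1).
Segment 2 missing -> gap begins at byte 32861; later segments buffered out of order.
Cumulative ACK = next expected in-order byte = 32374 + 487 = 32861

32861


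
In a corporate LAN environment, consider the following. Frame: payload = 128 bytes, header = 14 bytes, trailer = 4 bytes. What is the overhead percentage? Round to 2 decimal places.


Given: payload = 128 B, header = 14 B, trailer = 4 B
Overhead bytes = header + trailer = 14 + 4 = 18
Total frame = payload + overhead = 128 + 18 = 146
Overhead % = 18 / 146 * 100 = 12.3288% -> 12.33% (2 dp)

12.33


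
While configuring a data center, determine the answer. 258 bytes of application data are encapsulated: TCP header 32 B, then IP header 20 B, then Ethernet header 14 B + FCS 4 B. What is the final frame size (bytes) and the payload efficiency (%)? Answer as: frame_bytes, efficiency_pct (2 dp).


TCP segment = 258 + 32 = 290 B
IP packet = 290 + 20 = 310 B
Ethernet frame = 310 + 14 + 4 = 328 B
Efficiency = app / frame = 258 / 328 = 0.786585 = 78.6585% -> 78.66% (2 dp)

328, 78.66


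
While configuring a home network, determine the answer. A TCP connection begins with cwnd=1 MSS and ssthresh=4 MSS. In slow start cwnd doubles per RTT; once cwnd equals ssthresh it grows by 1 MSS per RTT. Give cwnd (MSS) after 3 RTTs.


RTT 0: cwnd = 1 MSS (initial)
RTT 1: cwnd = 2 MSS (slow start, doubled)
RTT 2: cwnd = 4 MSS (slow start, doubled)
RTT 3: cwnd = 5 MSS (congestion avoidance, +1)

5


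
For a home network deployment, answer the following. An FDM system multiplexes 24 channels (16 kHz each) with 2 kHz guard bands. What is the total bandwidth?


Given: 24 channels, 16 kHz each, guard = 2 kHz
Channel bandwidth = 24 * 16 = 384 kHz
Guard bands = 23 gaps * 2 kHz = 46 kHz
Total = 384 + 46 = 430 kHz

430


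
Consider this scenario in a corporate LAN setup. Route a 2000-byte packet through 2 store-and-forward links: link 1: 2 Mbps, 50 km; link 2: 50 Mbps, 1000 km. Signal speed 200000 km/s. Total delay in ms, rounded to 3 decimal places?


Packet = 2000 bytes = 16000 bits. Store-and-forward: sum (t_trans + t_prop) per link.
Link 1: t_trans = 16000/(2*10^6) s = 8.0000 ms; t_prop = 50/200000 s = 0.2500 ms; subtotal = 8.2500 ms
Link 2: t_trans = 16000/(50*10^6) s = 0.3200 ms; t_prop = 1000/200000 s = 5.0000 ms; subtotal = 5.3200 ms
End-to-end = 8.2500 + 5.3200 = 13.5700 ms -> 13.570 ms (3 dp)

13.570


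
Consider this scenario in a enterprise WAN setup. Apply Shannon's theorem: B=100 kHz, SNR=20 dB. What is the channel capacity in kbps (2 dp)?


Given: B = 100 kHz, SNR = 20 dB
SNR linear = 10^(20/10) = 100
1 + SNR = 101
log2(101) = 6.6582114828
C = 100 * 1000 * 6.6582114828 = 665821.1483 bps
C = 665.821148 kbps -> 665.82 kbps (2 dp)

665.82


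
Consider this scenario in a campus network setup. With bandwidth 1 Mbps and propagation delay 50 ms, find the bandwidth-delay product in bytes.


Given: bandwidth = 1 Mbps, delay = 50 ms
BDP in bits = 1 * 10^6 * 50 / 1000
BDP in bits = 50000
BDP in bytes = 50000 / 8 = 6250

6250


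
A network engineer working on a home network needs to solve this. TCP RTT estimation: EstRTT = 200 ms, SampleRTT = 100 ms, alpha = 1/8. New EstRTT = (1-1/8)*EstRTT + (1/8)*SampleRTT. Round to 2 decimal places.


Given: EstRTT = 200 ms, SampleRTT = 100 ms, alpha = 1/8
New EstRTT = (1 - alpha) * EstRTT + alpha * SampleRTT
(7/8) * 200 = 175
(1/8) * 100 = 12.5
New EstRTT = 175 + 12.5 = 187.5 ms -> 187.50 ms (2 dp)

187.50


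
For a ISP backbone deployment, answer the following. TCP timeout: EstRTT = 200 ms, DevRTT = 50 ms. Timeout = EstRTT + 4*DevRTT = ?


Given: EstRTT = 200 ms, DevRTT = 50 ms
Timeout = EstRTT + 4 * DevRTT
4 * DevRTT = 4 * 50 = 200
Timeout = 200 + 200 = 400 ms

400


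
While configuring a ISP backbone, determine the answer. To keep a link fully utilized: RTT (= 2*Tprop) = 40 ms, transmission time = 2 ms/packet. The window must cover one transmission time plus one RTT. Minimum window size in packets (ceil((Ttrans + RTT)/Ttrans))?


Given: Ttrans = 2 ms, RTT = 40 ms (= 2 * Tprop, Tprop = 20 ms)
Time until first ACK returns = Ttrans + RTT = 2 + 40 = 42 ms
Need W * Ttrans >= Ttrans + RTT  ->  W >= (Ttrans + RTT) / Ttrans
(Ttrans + RTT) / Ttrans = 42 / 2 = 21
W_min = ceil(21) = 21

21


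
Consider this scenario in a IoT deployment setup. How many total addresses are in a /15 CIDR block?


Given: CIDR prefix /15
Host bits = 32 - 15 = 17
Total addresses = 2^17 = 131072

131072


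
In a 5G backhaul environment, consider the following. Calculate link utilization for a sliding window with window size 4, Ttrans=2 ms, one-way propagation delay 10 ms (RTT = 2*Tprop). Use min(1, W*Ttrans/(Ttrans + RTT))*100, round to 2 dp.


Given: W = 4, Ttrans = 2 ms, RTT = 20 ms (= 2 * Tprop, Tprop = 10 ms)
Cycle time = Ttrans + RTT = 2 + 20 = 22 ms (first packet sent until its ACK returns)
W * Ttrans = 4 * 2 = 8 ms of sending per cycle
W * Ttrans / (Ttrans + RTT) = 8 / 22 = 0.363636
U = min(1, 0.363636) = 0.363636
U% = 36.36%

36.36


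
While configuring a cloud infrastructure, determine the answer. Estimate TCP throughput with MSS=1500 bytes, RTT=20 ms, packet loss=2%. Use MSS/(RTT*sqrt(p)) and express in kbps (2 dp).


Given: MSS = 1500 bytes, RTT = 20 ms, loss = 2%
RTT in seconds = 20 / 1000 = 0.02
Loss rate = 2% = 0.02
sqrt(loss) = sqrt(0.02) = 0.141421356237
Throughput (bytes/s) = 1500 / (0.02 * 0.141421356237) = 530330.0859
Throughput (kbps) = 530330.0859 * 8 / 1000 = 4242.640687 -> 4242.64 kbps (2 dp)

4242.64


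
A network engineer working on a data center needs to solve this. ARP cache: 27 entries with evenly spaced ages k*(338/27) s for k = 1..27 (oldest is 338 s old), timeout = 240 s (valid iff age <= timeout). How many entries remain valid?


Ages are k * 338/27 s for k = 1..27 (spacing = 12.5185 s).
Entry k is valid iff k * 338/27 <= 240 iff k <= 27 * 240 / 338 = 19.1716
n_valid = floor(19.1716) = 19
(n_stale = 27 - 19 = 8)

19


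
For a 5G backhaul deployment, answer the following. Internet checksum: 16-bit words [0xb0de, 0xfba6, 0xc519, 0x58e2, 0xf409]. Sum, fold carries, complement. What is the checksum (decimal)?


Given words: [0xb0de, 0xfba6, 0xc519, 0x58e2, 0xf409]
Step 1: Sum all words
Raw sum = 45278 + 64422 + 50457 + 22754 + 62473 = 245384
Step 2: Fold carry: (48776 + 3) = 48779
One's complement = ~48779 & 0xFFFF = 16756

16756


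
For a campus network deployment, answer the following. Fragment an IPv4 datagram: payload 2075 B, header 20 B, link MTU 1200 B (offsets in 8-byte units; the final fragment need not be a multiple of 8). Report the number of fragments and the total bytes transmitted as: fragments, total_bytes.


Max data per non-final fragment = floor((MTU - header)/8)*8 = floor((1200 - 20)/8)*8 = floor(1180/8)*8 = 1176 B
Final fragment needs no 8-byte alignment: it can carry up to MTU - header = 1180 B
Non-final fragments needed = ceil((payload - 1180) / 1176) = ceil(895/1176) = ceil(0.7611) = 1
Number of fragments = 1 + 1 = 2
Fragment sizes (data): 1 * 1176 B + 899 B (last, 899 <= 1180 OK)
Total bytes sent = payload + n_frags * header = 2075 + 2*20 = 2075 + 40 = 2115 B

2, 2115


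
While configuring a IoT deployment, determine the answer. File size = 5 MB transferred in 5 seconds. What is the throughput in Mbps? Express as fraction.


Given: file = 5 MB, time = 5 s
File in Mb = 5 * 8 = 40 Mb
Throughput = 40 / 5 Mbps
Throughput = 8 Mbps

8


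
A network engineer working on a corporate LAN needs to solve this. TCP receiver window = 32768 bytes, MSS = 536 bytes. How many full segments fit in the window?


Given: RWND = 32768 bytes, MSS = 536 bytes
Full segments = floor(RWND / MSS)
Full segments = floor(32768 / 536)
Full segments = floor(61.1343) = 61

61


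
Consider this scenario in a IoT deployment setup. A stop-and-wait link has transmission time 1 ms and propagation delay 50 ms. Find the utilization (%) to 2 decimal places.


Given: Ttrans = 1 ms, Tprop = 50 ms
RTT = 2 * Tprop = 2 * 50 = 100 ms
U = Ttrans / (Ttrans + RTT)
U = 1 / (1 + 100)
U = 1 / 101 = 0.009901
U% = 0.99%

0.99


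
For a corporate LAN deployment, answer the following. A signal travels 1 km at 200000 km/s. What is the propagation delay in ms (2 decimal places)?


Given: distance = 1 km, speed = 200000 km/s
Delay = distance / speed = 1 / 200000 seconds
Delay in ms = 1 * 1000 / 200000
Delay = 0.0050 ms
Rounded to 2 dp = 0.01 ms

0.01


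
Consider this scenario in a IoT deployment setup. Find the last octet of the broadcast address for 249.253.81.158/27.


Given: IP = 249.253.81.158, prefix = /27
Host bits = 32 - 27 = 5
Network last octet = 158 AND mask = 128
Host part size = 2^5 - 1 = 31
Broadcast last octet = 128 OR 31 = 159

159


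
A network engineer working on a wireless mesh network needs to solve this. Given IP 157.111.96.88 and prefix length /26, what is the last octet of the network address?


Given: IP = 157.111.96.88, prefix = /26
Subnet mask = 255.255.255.192
Last octet of IP: 88
Last octet of mask: 192
Network last octet = 88 AND 192 = 64

64


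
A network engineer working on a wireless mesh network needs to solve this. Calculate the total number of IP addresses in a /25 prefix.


Given: CIDR prefix /25
Host bits = 32 - 25 = 7
Total addresses = 2^7 = 128

128


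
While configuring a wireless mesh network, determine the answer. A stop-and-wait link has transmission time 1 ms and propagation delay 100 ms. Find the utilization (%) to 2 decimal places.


Given: Ttrans = 1 ms, Tprop = 100 ms
RTT = 2 * Tprop = 2 * 100 = 200 ms
U = Ttrans / (Ttrans + RTT)
U = 1 / (1 + 200)
U = 1 / 201 = 0.004975
U% = 0.50%

0.50


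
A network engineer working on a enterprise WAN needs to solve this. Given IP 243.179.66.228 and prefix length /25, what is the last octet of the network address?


Given: IP = 243.179.66.228, prefix = /25
Subnet mask = 255.255.255.128
Last octet of IP: 228
Last octet of mask: 128
Network last octet = 228 AND 128 = 128

128


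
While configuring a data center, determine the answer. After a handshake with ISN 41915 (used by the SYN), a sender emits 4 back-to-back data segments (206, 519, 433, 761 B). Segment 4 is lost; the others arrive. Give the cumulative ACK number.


SYN uses sequence number 41915; first data byte = ISN + 1 = 41916.
Segment 1: SEQ = 41916, len = 206 B, covers [41916, 42121]
Segment 2: SEQ = 42122, len = 519 B, covers [42122, 42640]
Segment 3: SEQ = 42641, len = 433 B, covers [42641, 43073]
Segment 4: SEQ = 43074, len = 761 B, covers [43074, 43834] [LOST]
In-order data received: bytes [41916, 43073] (segments 1..3).
Segment 4 missing -> gap begins at byte 43074.
Cumulative ACK = next expected in-order byte = 41916 + 206 + 519 + 433 = 43074

43074


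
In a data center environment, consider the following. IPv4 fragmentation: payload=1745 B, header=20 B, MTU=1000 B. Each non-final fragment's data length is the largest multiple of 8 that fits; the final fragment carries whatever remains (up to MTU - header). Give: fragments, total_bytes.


Max data per non-final fragment = floor((MTU - header)/8)*8 = floor((1000 - 20)/8)*8 = floor(980/8)*8 = 976 B
Final fragment needs no 8-byte alignment: it can carry up to MTU - header = 980 B
Non-final fragments needed = ceil((payload - 980) / 976) = ceil(765/976) = ceil(0.7838) = 1
Number of fragments = 1 + 1 = 2
Fragment sizes (data): 1 * 976 B + 769 B (last, 769 <= 980 OK)
Total bytes sent = payload + n_frags * header = 1745 + 2*20 = 1745 + 40 = 1785 B

2, 1785


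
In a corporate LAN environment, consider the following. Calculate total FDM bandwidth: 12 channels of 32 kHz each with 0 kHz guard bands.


Given: 12 channels, 32 kHz each, guard = 0 kHz
Channel bandwidth = 12 * 32 = 384 kHz
Guard bands = 11 gaps * 0 kHz = 0 kHz
Total = 384 + 0 = 384 kHz

384


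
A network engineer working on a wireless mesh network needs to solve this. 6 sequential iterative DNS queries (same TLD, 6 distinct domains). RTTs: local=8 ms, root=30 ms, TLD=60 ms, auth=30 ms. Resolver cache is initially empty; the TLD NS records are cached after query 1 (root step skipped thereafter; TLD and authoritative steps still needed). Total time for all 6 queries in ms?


Lookup 1 (cold cache): local + root + TLD + auth = 8 + 30 + 60 + 30 = 128 ms
Lookups 2..6 (TLD NS cached -> skip root; new domain -> still ask TLD and auth): local + TLD + auth = 8 + 60 + 30 = 98 ms each
Remaining 5 lookups: 5 * 98 = 490 ms
Total = 128 + 490 = 618 ms

618


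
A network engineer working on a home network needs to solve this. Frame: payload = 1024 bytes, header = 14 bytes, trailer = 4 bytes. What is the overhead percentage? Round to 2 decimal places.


Given: payload = 1024 B, header = 14 B, trailer = 4 B
Overhead bytes = header + trailer = 14 + 4 = 18
Total frame = payload + overhead = 1024 + 18 = 1042
Overhead % = 18 / 1042 * 100 = 1.7274% -> 1.73% (2 dp)

1.73


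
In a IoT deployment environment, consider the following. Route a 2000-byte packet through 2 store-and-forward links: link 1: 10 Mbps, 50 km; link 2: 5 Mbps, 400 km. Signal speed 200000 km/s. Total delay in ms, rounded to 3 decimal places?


Packet = 2000 bytes = 16000 bits. Store-and-forward: sum (t_trans + t_prop) per link.
Link 1: t_trans = 16000/(10*10^6) s = 1.6000 ms; t_prop = 50/200000 s = 0.2500 ms; subtotal = 1.8500 ms
Link 2: t_trans = 16000/(5*10^6) s = 3.2000 ms; t_prop = 400/200000 s = 2.0000 ms; subtotal = 5.2000 ms
End-to-end = 1.8500 + 5.2000 = 7.0500 ms -> 7.050 ms (3 dp)

7.050


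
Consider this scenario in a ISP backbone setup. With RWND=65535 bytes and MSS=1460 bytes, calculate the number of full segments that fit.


Given: RWND = 65535 bytes, MSS = 1460 bytes
Full segments = floor(RWND / MSS)
Full segments = floor(65535 / 1460)
Full segments = floor(44.887) = 44

44


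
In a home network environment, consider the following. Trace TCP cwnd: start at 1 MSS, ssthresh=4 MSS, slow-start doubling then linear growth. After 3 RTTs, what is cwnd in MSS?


RTT 0: cwnd = 1 MSS (initial)
RTT 1: cwnd = 2 MSS (slow start, doubled)
RTT 2: cwnd = 4 MSS (slow start, doubled)
RTT 3: cwnd = 5 MSS (congestion avoidance, +1)

5


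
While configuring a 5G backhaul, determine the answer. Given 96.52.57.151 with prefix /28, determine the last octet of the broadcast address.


Given: IP = 96.52.57.151, prefix = /28
Host bits = 32 - 28 = 4
Network last octet = 151 AND mask = 144
Host part size = 2^4 - 1 = 15
Broadcast last octet = 144 OR 15 = 159

159


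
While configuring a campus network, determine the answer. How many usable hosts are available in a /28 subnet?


Given: subnet mask /28
Host bits = 32 - 28 = 4
Total addresses = 2^4 = 16
Usable hosts = 16 - 2 (network + broadcast) = 14

14


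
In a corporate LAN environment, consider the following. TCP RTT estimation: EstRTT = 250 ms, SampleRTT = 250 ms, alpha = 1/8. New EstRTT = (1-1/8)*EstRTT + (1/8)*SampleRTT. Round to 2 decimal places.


Given: EstRTT = 250 ms, SampleRTT = 250 ms, alpha = 1/8
New EstRTT = (1 - alpha) * EstRTT + alpha * SampleRTT
(7/8) * 250 = 218.75
(1/8) * 250 = 31.25
New EstRTT = 218.75 + 31.25 = 250 ms -> 250.00 ms (2 dp)

250.00


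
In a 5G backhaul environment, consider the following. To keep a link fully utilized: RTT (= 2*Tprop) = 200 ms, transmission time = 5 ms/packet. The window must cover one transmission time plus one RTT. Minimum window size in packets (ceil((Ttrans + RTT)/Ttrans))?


Given: Ttrans = 5 ms, RTT = 200 ms (= 2 * Tprop, Tprop = 100 ms)
Time until first ACK returns = Ttrans + RTT = 5 + 200 = 205 ms
Need W * Ttrans >= Ttrans + RTT  ->  W >= (Ttrans + RTT) / Ttrans
(Ttrans + RTT) / Ttrans = 205 / 5 = 41
W_min = ceil(41) = 41

41


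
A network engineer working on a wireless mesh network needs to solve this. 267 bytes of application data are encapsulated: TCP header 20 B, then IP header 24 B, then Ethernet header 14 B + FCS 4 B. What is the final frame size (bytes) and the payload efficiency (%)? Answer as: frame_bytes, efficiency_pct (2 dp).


TCP segment = 267 + 20 = 287 B
IP packet = 287 + 24 = 311 B
Ethernet frame = 311 + 14 + 4 = 329 B
Efficiency = app / frame = 267 / 329 = 0.811550 = 81.1550% -> 81.16% (2 dp)

329, 81.16


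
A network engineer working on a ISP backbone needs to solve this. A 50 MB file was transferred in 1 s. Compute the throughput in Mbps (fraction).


Given: file = 50 MB, time = 1 s
File in Mb = 50 * 8 = 400 Mb
Throughput = 400 / 1 Mbps
Throughput = 400 Mbps

400


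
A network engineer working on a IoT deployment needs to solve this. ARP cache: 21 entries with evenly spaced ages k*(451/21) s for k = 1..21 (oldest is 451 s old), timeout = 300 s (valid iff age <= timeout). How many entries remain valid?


Ages are k * 451/21 s for k = 1..21 (spacing = 21.4762 s).
Entry k is valid iff k * 451/21 <= 300 iff k <= 21 * 300 / 451 = 13.9690
n_valid = floor(13.9690) = 13
(n_stale = 21 - 13 = 8)

13


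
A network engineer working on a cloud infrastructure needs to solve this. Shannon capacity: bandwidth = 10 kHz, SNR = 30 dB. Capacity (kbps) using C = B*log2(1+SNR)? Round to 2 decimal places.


Given: B = 10 kHz, SNR = 30 dB
SNR linear = 10^(30/10) = 1000
1 + SNR = 1001
log2(1001) = 9.9672262588
C = 10 * 1000 * 9.9672262588 = 99672.2626 bps
C = 99.672263 kbps -> 99.67 kbps (2 dp)

99.67


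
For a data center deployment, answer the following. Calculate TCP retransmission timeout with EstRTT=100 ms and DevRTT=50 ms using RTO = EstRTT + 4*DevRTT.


Given: EstRTT = 100 ms, DevRTT = 50 ms
Timeout = EstRTT + 4 * DevRTT
4 * DevRTT = 4 * 50 = 200
Timeout = 100 + 200 = 300 ms

300


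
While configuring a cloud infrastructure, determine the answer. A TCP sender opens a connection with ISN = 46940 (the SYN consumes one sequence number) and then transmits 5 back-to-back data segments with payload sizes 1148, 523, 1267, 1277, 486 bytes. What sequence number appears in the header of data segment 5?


The SYN occupies sequence number ISN = 46940, so the first data byte is ISN + 1 = 46941.
SEQ of data segment i = (ISN + 1) + sum of payload sizes of segments 1..i-1.
Segment 1: SEQ = 46941, payload = 1148 bytes
Segment 2: SEQ = 48089, payload = 523 bytes
Segment 3: SEQ = 48612, payload = 1267 bytes
Segment 4: SEQ = 49879, payload = 1277 bytes
Segment 5: SEQ = 51156, payload = 486 bytes
SEQ of segment 5 = 46941 + 1148 + 523 + 1267 + 1277 = 51156

51156


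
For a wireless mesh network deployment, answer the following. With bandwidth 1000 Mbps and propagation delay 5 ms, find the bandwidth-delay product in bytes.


Given: bandwidth = 1000 Mbps, delay = 5 ms
BDP in bits = 1000 * 10^6 * 5 / 1000
BDP in bits = 5000000
BDP in bytes = 5000000 / 8 = 625000

625000


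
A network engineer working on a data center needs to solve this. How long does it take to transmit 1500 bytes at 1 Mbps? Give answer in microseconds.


Given: packet = 1500 bytes, bandwidth = 1 Mbps
Packet in bits = 1500 * 8 = 12000 bits
Bandwidth = 1 * 10^6 = 1000000 bps
Time = 12000 / 1000000 seconds
Time in us = 12000 * 10^6 / 1000000 = 12000

12000


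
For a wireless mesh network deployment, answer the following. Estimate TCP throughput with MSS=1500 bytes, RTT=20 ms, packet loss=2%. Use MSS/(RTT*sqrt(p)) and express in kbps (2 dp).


Given: MSS = 1500 bytes, RTT = 20 ms, loss = 2%
RTT in seconds = 20 / 1000 = 0.02
Loss rate = 2% = 0.02
sqrt(loss) = sqrt(0.02) = 0.141421356237
Throughput (bytes/s) = 1500 / (0.02 * 0.141421356237) = 530330.0859
Throughput (kbps) = 530330.0859 * 8 / 1000 = 4242.640687 -> 4242.64 kbps (2 dp)

4242.64


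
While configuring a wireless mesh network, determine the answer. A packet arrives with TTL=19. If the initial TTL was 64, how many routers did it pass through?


Given: initial TTL = 64, received TTL = 19
Hops = initial TTL - received TTL
Hops = 64 - 19 = 45

45


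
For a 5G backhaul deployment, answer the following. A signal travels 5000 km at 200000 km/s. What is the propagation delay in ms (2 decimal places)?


Given: distance = 5000 km, speed = 200000 km/s
Delay = distance / speed = 5000 / 200000 seconds
Delay in ms = 5000 * 1000 / 200000
Delay = 25.0000 ms
Rounded to 2 dp = 25.00 ms

25.00


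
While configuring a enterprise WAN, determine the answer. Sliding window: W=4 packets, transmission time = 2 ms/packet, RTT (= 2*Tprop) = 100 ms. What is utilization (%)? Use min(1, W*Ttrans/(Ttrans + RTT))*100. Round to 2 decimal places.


Given: W = 4, Ttrans = 2 ms, RTT = 100 ms (= 2 * Tprop, Tprop = 50 ms)
Cycle time = Ttrans + RTT = 2 + 100 = 102 ms (first packet sent until its ACK returns)
W * Ttrans = 4 * 2 = 8 ms of sending per cycle
W * Ttrans / (Ttrans + RTT) = 8 / 102 = 0.078431
U = min(1, 0.078431) = 0.078431
U% = 7.84%

7.84


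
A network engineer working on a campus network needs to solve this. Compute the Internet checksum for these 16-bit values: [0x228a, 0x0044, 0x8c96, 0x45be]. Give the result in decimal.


Given words: [0x228a, 0x0044, 0x8c96, 0x45be]
Step 1: Sum all words
Raw sum = 8842 + 68 + 35990 + 17854 = 62754
One's complement = ~62754 & 0xFFFF = 2781

2781


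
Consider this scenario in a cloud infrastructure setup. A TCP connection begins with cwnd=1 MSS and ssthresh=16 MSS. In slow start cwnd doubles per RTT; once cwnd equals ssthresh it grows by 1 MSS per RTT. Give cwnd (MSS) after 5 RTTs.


RTT 0: cwnd = 1 MSS (initial)
RTT 1: cwnd = 2 MSS (slow start, doubled)
RTT 2: cwnd = 4 MSS (slow start, doubled)
RTT 3: cwnd = 8 MSS (slow start, doubled)
RTT 4: cwnd = 16 MSS (slow start, doubled)
RTT 5: cwnd = 17 MSS (congestion avoidance, +1)

17


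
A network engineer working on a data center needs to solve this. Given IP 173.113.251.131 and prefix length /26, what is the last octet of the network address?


Given: IP = 173.113.251.131, prefix = /26
Subnet mask = 255.255.255.192
Last octet of IP: 131
Last octet of mask: 192
Network last octet = 131 AND 192 = 128

128


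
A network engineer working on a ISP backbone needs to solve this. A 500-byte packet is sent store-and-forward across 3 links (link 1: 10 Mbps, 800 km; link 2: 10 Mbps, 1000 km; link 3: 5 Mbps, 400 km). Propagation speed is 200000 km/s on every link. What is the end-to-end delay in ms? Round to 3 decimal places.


Packet = 500 bytes = 4000 bits. Store-and-forward: sum (t_trans + t_prop) per link.
Link 1: t_trans = 4000/(10*10^6) s = 0.4000 ms; t_prop = 800/200000 s = 4.0000 ms; subtotal = 4.4000 ms
Link 2: t_trans = 4000/(10*10^6) s = 0.4000 ms; t_prop = 1000/200000 s = 5.0000 ms; subtotal = 5.4000 ms
Link 3: t_trans = 4000/(5*10^6) s = 0.8000 ms; t_prop = 400/200000 s = 2.0000 ms; subtotal = 2.8000 ms
End-to-end = 4.4000 + 5.4000 + 2.8000 = 12.6000 ms -> 12.600 ms (3 dp)

12.600


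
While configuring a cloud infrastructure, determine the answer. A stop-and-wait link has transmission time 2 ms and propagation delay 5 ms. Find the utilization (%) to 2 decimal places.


Given: Ttrans = 2 ms, Tprop = 5 ms
RTT = 2 * Tprop = 2 * 5 = 10 ms
U = Ttrans / (Ttrans + RTT)
U = 2 / (2 + 10)
U = 2 / 12 = 0.166667
U% = 16.67%

16.67


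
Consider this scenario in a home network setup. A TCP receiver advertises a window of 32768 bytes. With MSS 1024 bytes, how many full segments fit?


Given: RWND = 32768 bytes, MSS = 1024 bytes
Full segments = floor(RWND / MSS)
Full segments = floor(32768 / 1024)
Full segments = floor(32.0) = 32

32


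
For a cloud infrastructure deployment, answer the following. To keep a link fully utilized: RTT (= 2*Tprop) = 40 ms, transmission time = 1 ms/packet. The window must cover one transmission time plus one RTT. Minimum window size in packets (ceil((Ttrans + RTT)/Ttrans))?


Given: Ttrans = 1 ms, RTT = 40 ms (= 2 * Tprop, Tprop = 20 ms)
Time until first ACK returns = Ttrans + RTT = 1 + 40 = 41 ms
Need W * Ttrans >= Ttrans + RTT  ->  W >= (Ttrans + RTT) / Ttrans
(Ttrans + RTT) / Ttrans = 41 / 1 = 41
W_min = ceil(41) = 41

41


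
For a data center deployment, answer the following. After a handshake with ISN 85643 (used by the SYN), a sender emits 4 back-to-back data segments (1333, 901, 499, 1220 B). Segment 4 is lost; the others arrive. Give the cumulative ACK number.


SYN uses sequence number 85643; first data byte = ISN + 1 = 85644.
Segment 1: SEQ = 85644, len = 1333 B, covers [85644, 86976]
Segment 2: SEQ = 86977, len = 901 B, covers [86977, 87877]
Segment 3: SEQ = 87878, len = 499 B, covers [87878, 88376]
Segment 4: SEQ = 88377, len = 1220 B, covers [88377, 89596] [LOST]
In-order data received: bytes [85644, 88376] (segments 1..3).
Segment 4 missing -> gap begins at byte 88377.
Cumulative ACK = next expected in-order byte = 85644 + 1333 + 901 + 499 = 88377

88377


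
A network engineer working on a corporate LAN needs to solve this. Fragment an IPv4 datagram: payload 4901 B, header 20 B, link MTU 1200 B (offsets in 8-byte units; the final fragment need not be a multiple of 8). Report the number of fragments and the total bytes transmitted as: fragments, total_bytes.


Max data per non-final fragment = floor((MTU - header)/8)*8 = floor((1200 - 20)/8)*8 = floor(1180/8)*8 = 1176 B
Final fragment needs no 8-byte alignment: it can carry up to MTU - header = 1180 B
Non-final fragments needed = ceil((payload - 1180) / 1176) = ceil(3721/1176) = ceil(3.1641) = 4
Number of fragments = 4 + 1 = 5
Fragment sizes (data): 4 * 1176 B + 197 B (last, 197 <= 1180 OK)
Total bytes sent = payload + n_frags * header = 4901 + 5*20 = 4901 + 100 = 5001 B

5, 5001


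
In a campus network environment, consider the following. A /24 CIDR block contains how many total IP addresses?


Given: CIDR prefix /24
Host bits = 32 - 24 = 8
Total addresses = 2^8 = 256

256


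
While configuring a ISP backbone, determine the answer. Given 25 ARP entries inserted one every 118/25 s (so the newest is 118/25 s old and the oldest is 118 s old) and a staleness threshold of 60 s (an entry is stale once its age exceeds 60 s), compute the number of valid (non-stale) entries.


Ages are k * 118/25 s for k = 1..25 (spacing = 4.7200 s).
Entry k is valid iff k * 118/25 <= 60 iff k <= 25 * 60 / 118 = 12.7119
n_valid = floor(12.7119) = 12
(n_stale = 25 - 12 = 13)

12


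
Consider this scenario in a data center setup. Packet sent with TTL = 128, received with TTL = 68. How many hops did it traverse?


Given: initial TTL = 128, received TTL = 68
Hops = initial TTL - received TTL
Hops = 128 - 68 = 60

60


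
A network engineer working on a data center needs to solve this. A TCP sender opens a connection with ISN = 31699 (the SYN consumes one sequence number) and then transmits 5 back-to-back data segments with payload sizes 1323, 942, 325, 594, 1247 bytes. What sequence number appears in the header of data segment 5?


The SYN occupies sequence number ISN = 31699, so the first data byte is ISN + 1 = 31700.
SEQ of data segment i = (ISN + 1) + sum of payload sizes of segments 1..i-1.
Segment 1: SEQ = 31700, payload = 1323 bytes
Segment 2: SEQ = 33023, payload = 942 bytes
Segment 3: SEQ = 33965, payload = 325 bytes
Segment 4: SEQ = 34290, payload = 594 bytes
Segment 5: SEQ = 34884, payload = 1247 bytes
SEQ of segment 5 = 31700 + 1323 + 942 + 325 + 594 = 34884

34884


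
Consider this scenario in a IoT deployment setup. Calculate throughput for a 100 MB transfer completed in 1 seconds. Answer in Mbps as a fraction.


Given: file = 100 MB, time = 1 s
File in Mb = 100 * 8 = 800 Mb
Throughput = 800 / 1 Mbps
Throughput = 800 Mbps

800


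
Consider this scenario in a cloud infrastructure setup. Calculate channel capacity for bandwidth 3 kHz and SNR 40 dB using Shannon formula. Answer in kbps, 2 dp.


Given: B = 3 kHz, SNR = 40 dB
SNR linear = 10^(40/10) = 10000
1 + SNR = 10001
log2(10001) = 13.2878566418
C = 3 * 1000 * 13.2878566418 = 39863.5699 bps
C = 39.863570 kbps -> 39.86 kbps (2 dp)

39.86


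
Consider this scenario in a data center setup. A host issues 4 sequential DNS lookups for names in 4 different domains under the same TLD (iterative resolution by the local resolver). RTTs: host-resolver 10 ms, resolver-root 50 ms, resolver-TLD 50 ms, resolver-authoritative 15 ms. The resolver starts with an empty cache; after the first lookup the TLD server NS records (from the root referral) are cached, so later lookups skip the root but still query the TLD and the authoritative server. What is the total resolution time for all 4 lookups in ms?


Lookup 1 (cold cache): local + root + TLD + auth = 10 + 50 + 50 + 15 = 125 ms
Lookups 2..4 (TLD NS cached -> skip root; new domain -> still ask TLD and auth): local + TLD + auth = 10 + 50 + 15 = 75 ms each
Remaining 3 lookups: 3 * 75 = 225 ms
Total = 125 + 225 = 350 ms

350


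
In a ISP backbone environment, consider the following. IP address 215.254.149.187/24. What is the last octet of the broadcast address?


Given: IP = 215.254.149.187, prefix = /24
Host bits = 32 - 24 = 8
Network last octet = 187 AND mask = 0
Host part size = 2^8 - 1 = 255
Broadcast last octet = 0 OR 255 = 255

255


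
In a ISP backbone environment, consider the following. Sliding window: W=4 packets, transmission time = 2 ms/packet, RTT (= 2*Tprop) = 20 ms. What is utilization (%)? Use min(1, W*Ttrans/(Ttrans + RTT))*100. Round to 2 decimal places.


Given: W = 4, Ttrans = 2 ms, RTT = 20 ms (= 2 * Tprop, Tprop = 10 ms)
Cycle time = Ttrans + RTT = 2 + 20 = 22 ms (first packet sent until its ACK returns)
W * Ttrans = 4 * 2 = 8 ms of sending per cycle
W * Ttrans / (Ttrans + RTT) = 8 / 22 = 0.363636
U = min(1, 0.363636) = 0.363636
U% = 36.36%

36.36


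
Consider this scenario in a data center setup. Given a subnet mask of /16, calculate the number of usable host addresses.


Given: subnet mask /16
Host bits = 32 - 16 = 16
Total addresses = 2^16 = 65536
Usable hosts = 65536 - 2 (network + broadcast) = 65534

65534


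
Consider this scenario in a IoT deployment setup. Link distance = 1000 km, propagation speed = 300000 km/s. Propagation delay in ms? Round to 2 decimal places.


Given: distance = 1000 km, speed = 300000 km/s
Delay = distance / speed = 1000 / 300000 seconds
Delay in ms = 1000 * 1000 / 300000
Delay = 3.3333 ms
Rounded to 2 dp = 3.33 ms

3.33


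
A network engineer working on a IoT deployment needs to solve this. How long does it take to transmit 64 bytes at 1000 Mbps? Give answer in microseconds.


Given: packet = 64 bytes, bandwidth = 1000 Mbps
Packet in bits = 64 * 8 = 512 bits
Bandwidth = 1000 * 10^6 = 1000000000 bps
Time = 512 / 1000000000 seconds
Time in us = 512 * 10^6 / 1000000000 = 0.512

0.512


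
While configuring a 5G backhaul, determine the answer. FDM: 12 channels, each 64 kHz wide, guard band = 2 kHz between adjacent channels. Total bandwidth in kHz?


Given: 12 channels, 64 kHz each, guard = 2 kHz
Channel bandwidth = 12 * 64 = 768 kHz
Guard bands = 11 gaps * 2 kHz = 22 kHz
Total = 768 + 22 = 790 kHz

790


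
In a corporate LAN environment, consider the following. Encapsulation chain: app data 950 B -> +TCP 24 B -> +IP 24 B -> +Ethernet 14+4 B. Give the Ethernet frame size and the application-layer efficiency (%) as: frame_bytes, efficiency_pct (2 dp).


TCP segment = 950 + 24 = 974 B
IP packet = 974 + 24 = 998 B
Ethernet frame = 998 + 14 + 4 = 1016 B
Efficiency = app / frame = 950 / 1016 = 0.935039 = 93.5039% -> 93.50% (2 dp)

1016, 93.50


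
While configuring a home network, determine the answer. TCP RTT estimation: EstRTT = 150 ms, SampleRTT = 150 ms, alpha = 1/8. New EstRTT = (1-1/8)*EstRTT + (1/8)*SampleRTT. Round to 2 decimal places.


Given: EstRTT = 150 ms, SampleRTT = 150 ms, alpha = 1/8
New EstRTT = (1 - alpha) * EstRTT + alpha * SampleRTT
(7/8) * 150 = 131.25
(1/8) * 150 = 18.75
New EstRTT = 131.25 + 18.75 = 150 ms -> 150.00 ms (2 dp)

150.00


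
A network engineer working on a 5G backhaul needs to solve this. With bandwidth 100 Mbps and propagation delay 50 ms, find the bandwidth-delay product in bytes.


Given: bandwidth = 100 Mbps, delay = 50 ms
BDP in bits = 100 * 10^6 * 50 / 1000
BDP in bits = 5000000
BDP in bytes = 5000000 / 8 = 625000

625000


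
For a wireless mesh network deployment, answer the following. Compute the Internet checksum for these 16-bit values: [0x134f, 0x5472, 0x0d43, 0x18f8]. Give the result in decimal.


Given words: [0x134f, 0x5472, 0x0d43, 0x18f8]
Step 1: Sum all words
Raw sum = 4943 + 21618 + 3395 + 6392 = 36348
One's complement = ~36348 & 0xFFFF = 29187

29187


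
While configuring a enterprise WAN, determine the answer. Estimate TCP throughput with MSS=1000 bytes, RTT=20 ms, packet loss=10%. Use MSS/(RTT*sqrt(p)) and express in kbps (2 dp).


Given: MSS = 1000 bytes, RTT = 20 ms, loss = 10%
RTT in seconds = 20 / 1000 = 0.02
Loss rate = 10% = 0.1
sqrt(loss) = sqrt(0.1) = 0.316227766017
Throughput (bytes/s) = 1000 / (0.02 * 0.316227766017) = 158113.8830
Throughput (kbps) = 158113.8830 * 8 / 1000 = 1264.911064 -> 1264.91 kbps (2 dp)

1264.91


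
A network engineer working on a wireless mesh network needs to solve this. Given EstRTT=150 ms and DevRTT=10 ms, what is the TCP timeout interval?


Given: EstRTT = 150 ms, DevRTT = 10 ms
Timeout = EstRTT + 4 * DevRTT
4 * DevRTT = 4 * 10 = 40
Timeout = 150 + 40 = 190 ms

190


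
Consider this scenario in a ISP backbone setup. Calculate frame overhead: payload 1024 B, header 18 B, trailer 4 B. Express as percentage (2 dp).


Given: payload = 1024 B, header = 18 B, trailer = 4 B
Overhead bytes = header + trailer = 18 + 4 = 22
Total frame = payload + overhead = 1024 + 22 = 1046
Overhead % = 22 / 1046 * 100 = 2.1033% -> 2.10% (2 dp)

2.10


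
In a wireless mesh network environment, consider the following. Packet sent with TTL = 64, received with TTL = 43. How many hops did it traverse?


Given: initial TTL = 64, received TTL = 43
Hops = initial TTL - received TTL
Hops = 64 - 43 = 21

21


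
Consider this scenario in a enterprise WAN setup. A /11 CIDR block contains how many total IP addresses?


Given: CIDR prefix /11
Host bits = 32 - 11 = 21
Total addresses = 2^21 = 2097152

2097152


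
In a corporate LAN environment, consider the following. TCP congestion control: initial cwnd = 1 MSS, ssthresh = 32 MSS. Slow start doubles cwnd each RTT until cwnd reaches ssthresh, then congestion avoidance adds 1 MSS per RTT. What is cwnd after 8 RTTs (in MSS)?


RTT 0: cwnd = 1 MSS (initial)
RTT 1: cwnd = 2 MSS (slow start, doubled)
RTT 2: cwnd = 4 MSS (slow start, doubled)
RTT 3: cwnd = 8 MSS (slow start, doubled)
RTT 4: cwnd = 16 MSS (slow start, doubled)
RTT 5: cwnd = 32 MSS (slow start, doubled)
RTT 6: cwnd = 33 MSS (congestion avoidance, +1)
RTT 7: cwnd = 34 MSS (congestion avoidance, +1)
RTT 8: cwnd = 35 MSS (congestion avoidance, +1)

35


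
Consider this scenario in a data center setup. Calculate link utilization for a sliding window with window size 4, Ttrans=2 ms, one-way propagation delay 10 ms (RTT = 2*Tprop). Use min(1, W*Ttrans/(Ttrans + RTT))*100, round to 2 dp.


Given: W = 4, Ttrans = 2 ms, RTT = 20 ms (= 2 * Tprop, Tprop = 10 ms)
Cycle time = Ttrans + RTT = 2 + 20 = 22 ms (first packet sent until its ACK returns)
W * Ttrans = 4 * 2 = 8 ms of sending per cycle
W * Ttrans / (Ttrans + RTT) = 8 / 22 = 0.363636
U = min(1, 0.363636) = 0.363636
U% = 36.36%

36.36


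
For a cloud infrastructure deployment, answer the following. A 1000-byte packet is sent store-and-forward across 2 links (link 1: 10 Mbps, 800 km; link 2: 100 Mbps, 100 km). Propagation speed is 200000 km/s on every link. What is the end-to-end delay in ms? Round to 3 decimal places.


Packet = 1000 bytes = 8000 bits. Store-and-forward: sum (t_trans + t_prop) per link.
Link 1: t_trans = 8000/(10*10^6) s = 0.8000 ms; t_prop = 800/200000 s = 4.0000 ms; subtotal = 4.8000 ms
Link 2: t_trans = 8000/(100*10^6) s = 0.0800 ms; t_prop = 100/200000 s = 0.5000 ms; subtotal = 0.5800 ms
End-to-end = 4.8000 + 0.5800 = 5.3800 ms -> 5.380 ms (3 dp)

5.380


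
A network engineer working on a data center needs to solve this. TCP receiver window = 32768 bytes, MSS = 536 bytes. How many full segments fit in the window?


Given: RWND = 32768 bytes, MSS = 536 bytes
Full segments = floor(RWND / MSS)
Full segments = floor(32768 / 536)
Full segments = floor(61.1343) = 61

61


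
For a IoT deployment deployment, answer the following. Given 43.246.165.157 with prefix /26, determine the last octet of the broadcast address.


Given: IP = 43.246.165.157, prefix = /26
Host bits = 32 - 26 = 6
Network last octet = 157 AND mask = 128
Host part size = 2^6 - 1 = 63
Broadcast last octet = 128 OR 63 = 191

191


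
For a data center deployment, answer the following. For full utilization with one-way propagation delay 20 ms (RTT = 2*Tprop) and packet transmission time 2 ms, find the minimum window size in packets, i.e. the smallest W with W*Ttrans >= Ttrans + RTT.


Given: Ttrans = 2 ms, RTT = 40 ms (= 2 * Tprop, Tprop = 20 ms)
Time until first ACK returns = Ttrans + RTT = 2 + 40 = 42 ms
Need W * Ttrans >= Ttrans + RTT  ->  W >= (Ttrans + RTT) / Ttrans
(Ttrans + RTT) / Ttrans = 42 / 2 = 21
W_min = ceil(21) = 21

21


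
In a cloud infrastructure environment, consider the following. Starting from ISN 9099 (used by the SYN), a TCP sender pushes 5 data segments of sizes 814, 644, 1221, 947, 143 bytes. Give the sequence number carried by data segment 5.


The SYN occupies sequence number ISN = 9099, so the first data byte is ISN + 1 = 9100.
SEQ of data segment i = (ISN + 1) + sum of payload sizes of segments 1..i-1.
Segment 1: SEQ = 9100, payload = 814 bytes
Segment 2: SEQ = 9914, payload = 644 bytes
Segment 3: SEQ = 10558, payload = 1221 bytes
Segment 4: SEQ = 11779, payload = 947 bytes
Segment 5: SEQ = 12726, payload = 143 bytes
SEQ of segment 5 = 9100 + 814 + 644 + 1221 + 947 = 12726

12726
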